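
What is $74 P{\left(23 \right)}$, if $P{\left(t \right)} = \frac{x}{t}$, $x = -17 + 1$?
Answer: $- \frac{1184}{23} \approx -51.478$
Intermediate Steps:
$x = -16$
$P{\left(t \right)} = - \frac{16}{t}$
$74 P{\left(23 \right)} = 74 \left(- \frac{16}{23}\right) = - \frac{1184}{23}$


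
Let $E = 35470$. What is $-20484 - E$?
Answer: $-55954$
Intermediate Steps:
$-20484 - E = -20484 - 35470 = -55954$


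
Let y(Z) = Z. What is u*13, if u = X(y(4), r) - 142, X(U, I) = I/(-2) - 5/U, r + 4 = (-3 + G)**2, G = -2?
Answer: -7995/4 ≈ -1998.8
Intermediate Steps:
r = 21 (r = -4 + (-3 - 2)**2 = -4 + (-5)**2 = -4 + 25 = 21)
X(U, I) = -5/U - I/2 (X(U, I) = I*(-1/2) - 5/U = -I/2 - 5/U = -5/U - I/2)
u = -615/4 (u = (-5/4 - 1/2*21) - 142 = (-5*1/4 - 21/2) - 142 = (-5/4 - 21/2) - 142 = -47/4 - 142 = -615/4 ≈ -153.75)
u*13 = -615/4*13 = -7995/4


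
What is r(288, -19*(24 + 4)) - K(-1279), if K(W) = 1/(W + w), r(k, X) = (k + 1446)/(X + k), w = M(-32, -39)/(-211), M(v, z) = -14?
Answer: -233938543/32922310 ≈ -7.1058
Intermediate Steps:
w = 14/211 (w = -14/(-211) = -14*(-1/211) = 14/211 ≈ 0.066351)
r(k, X) = (1446 + k)/(X + k)
K(W) = 1/(14/211 + W) (K(W) = 1/(W + 14/211) = 1/(14/211 + W))
r(288, -19*(24 + 4)) - K(-1279) = (1446 + 288)/(-19*(24 + 4) + 288) - 211/(14 + 211*(-1279)) = 1734/(-19*28 + 288) - 211/(14 - 269869) = 1734/(-532 + 288) - 211/(-269855) = 1734/(-244) - 211*(-1)/269855 = -1/244*1734 - 1*(-211/269855) = -867/122 + 211/269855 = -233938543/32922310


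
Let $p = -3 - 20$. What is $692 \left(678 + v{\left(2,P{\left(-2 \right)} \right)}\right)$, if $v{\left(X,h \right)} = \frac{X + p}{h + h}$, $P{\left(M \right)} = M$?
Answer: $472809$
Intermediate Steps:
$p = -23$ ($p = -3 - 20 = -23$)
$v{\left(X,h \right)} = \frac{-23 + X}{2 h}$ ($v{\left(X,h \right)} = \frac{X - 23}{h + h} = \frac{-23 + X}{2 h}$)
$692 \left(678 + v{\left(2,P{\left(-2 \right)} \right)}\right) = 692 \left(678 + \frac{-23 + 2}{2 \left(-2\right)}\right) = 692 \left(678 + \frac{1}{2} \left(- \frac{1}{2}\right) \left(-21\right)\right) = 692 \left(678 + \frac{21}{4}\right) = 692 \cdot \frac{2733}{4} = 472809$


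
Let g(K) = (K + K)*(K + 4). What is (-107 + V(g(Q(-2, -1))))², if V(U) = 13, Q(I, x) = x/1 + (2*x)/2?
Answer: 8836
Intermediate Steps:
Q(I, x) = 2*x (Q(I, x) = x*1 + (2*x)*(½) = x + x = 2*x)
g(K) = 2*K*(4 + K) (g(K) = (2*K)*(4 + K) = 2*K*(4 + K))
(-107 + V(g(Q(-2, -1))))² = (-107 + 13)² = (-94)² = 8836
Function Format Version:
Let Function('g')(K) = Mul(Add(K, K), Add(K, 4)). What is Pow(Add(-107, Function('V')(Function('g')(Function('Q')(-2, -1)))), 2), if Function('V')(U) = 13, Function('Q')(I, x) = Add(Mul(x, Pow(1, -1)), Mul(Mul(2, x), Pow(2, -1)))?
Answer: 8836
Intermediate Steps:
Function('Q')(I, x) = Mul(2, x) (Function('Q')(I, x) = Add(Mul(x, 1), Mul(Mul(2, x), Rational(1, 2))) = Add(x, x) = Mul(2, x))
Function('g')(K) = Mul(2, K, Add(4, K)) (Function('g')(K) = Mul(Mul(2, K), Add(4, K)) = Mul(2, K, Add(4, K)))
Pow(Add(-107, Function('V')(Function('g')(Function('Q')(-2, -1)))), 2) = Pow(Add(-107, 13), 2) = Pow(-94, 2) = 8836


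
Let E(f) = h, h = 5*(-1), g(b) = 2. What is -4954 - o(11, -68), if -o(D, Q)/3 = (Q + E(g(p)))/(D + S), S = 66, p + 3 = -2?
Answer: -381677/77 ≈ -4956.8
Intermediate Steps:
p = -5 (p = -3 - 2 = -5)
h = -5
E(f) = -5
o(D, Q) = -3*(-5 + Q)/(66 + D) (o(D, Q) = -3*(Q - 5)/(D + 66) = -3*(-5 + Q)/(66 + D))
-4954 - o(11, -68) = -4954 - 3*(5 - 1*(-68))/(66 + 11) = -4954 - 3*(5 + 68)/77 = -4954 - 3*73/77 = -4954 - 1*219/77 = -4954 - 219/77 = -381677/77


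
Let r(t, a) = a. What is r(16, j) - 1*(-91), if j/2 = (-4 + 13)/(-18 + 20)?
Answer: 100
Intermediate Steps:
j = 9 (j = 2*((-4 + 13)/(-18 + 20)) = 2*(9/2) = 9)
r(16, j) - 1*(-91) = 9 - 1*(-91) = 9 + 91 = 100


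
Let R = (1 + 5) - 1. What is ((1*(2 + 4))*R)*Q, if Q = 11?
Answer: 330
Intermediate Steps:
R = 5 (R = 6 - 1 = 5)
((1*(2 + 4))*R)*Q = ((1*(2 + 4))*5)*11 = ((1*6)*5)*11 = (6*5)*11 = 30*11 = 330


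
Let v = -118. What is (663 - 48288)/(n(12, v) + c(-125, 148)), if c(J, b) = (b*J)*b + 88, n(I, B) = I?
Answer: 1905/109516 ≈ 0.017395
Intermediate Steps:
c(J, b) = 88 + J*b² (c(J, b) = (J*b)*b + 88 = J*b² + 88 = 88 + J*b²)
(663 - 48288)/(n(12, v) + c(-125, 148)) = (663 - 48288)/(12 + (88 - 125*148²)) = -47625/(12 + (88 - 125*21904)) = -47625/(12 + (88 - 2738000)) = -47625/(12 - 2737912) = -47625/(-2737900) = -47625*(-1/2737900) = 1905/109516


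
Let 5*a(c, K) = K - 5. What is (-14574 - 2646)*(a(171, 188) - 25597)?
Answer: 440150088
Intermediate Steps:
a(c, K) = -1 + K/5 (a(c, K) = (K - 5)/5 = (-5 + K)/5 = -1 + K/5)
(-14574 - 2646)*(a(171, 188) - 25597) = (-14574 - 2646)*((-1 + (⅕)*188) - 25597) = -17220*((-1 + 188/5) - 25597) = -17220*(183/5 - 25597) = -17220*(-127802/5) = 440150088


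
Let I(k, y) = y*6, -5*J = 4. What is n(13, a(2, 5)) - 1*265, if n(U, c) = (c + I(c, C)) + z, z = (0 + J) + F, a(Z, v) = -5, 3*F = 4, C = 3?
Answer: -3772/15 ≈ -251.47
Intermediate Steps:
F = 4/3 (F = (⅓)*4 = 4/3 ≈ 1.3333)
J = -⅘ (J = -⅕*4 = -⅘ ≈ -0.80000)
z = 8/15 (z = (0 - ⅘) + 4/3 = -⅘ + 4/3 = 8/15 ≈ 0.53333)
I(k, y) = 6*y
n(U, c) = 278/15 + c (n(U, c) = (c + 6*3) + 8/15 = (c + 18) + 8/15 = (18 + c) + 8/15 = 278/15 + c)
n(13, a(2, 5)) - 1*265 = (278/15 - 5) - 1*265 = 203/15 - 265 = -3772/15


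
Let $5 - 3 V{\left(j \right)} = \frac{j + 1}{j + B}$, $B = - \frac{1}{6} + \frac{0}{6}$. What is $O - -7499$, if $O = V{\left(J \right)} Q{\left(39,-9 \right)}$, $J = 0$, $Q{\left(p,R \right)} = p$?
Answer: $7642$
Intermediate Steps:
$B = - \frac{1}{6}$ ($B = \left(-1\right) \frac{1}{6} + 0 \cdot \frac{1}{6} = - \frac{1}{6} + 0 = - \frac{1}{6} \approx -0.16667$)
$V{\left(j \right)} = \frac{5}{3} - \frac{1 + j}{3 \left(- \frac{1}{6} + j\right)}$ ($V{\left(j \right)} = \frac{5}{3} - \frac{\left(j + 1\right) \frac{1}{j - \frac{1}{6}}}{3} = \frac{5}{3} - \frac{\left(1 + j\right) \frac{1}{- \frac{1}{6} + j}}{3} = \frac{5}{3} - \frac{\frac{1}{- \frac{1}{6} + j} \left(1 + j\right)}{3} = \frac{5}{3} - \frac{1 + j}{3 \left(- \frac{1}{6} + j\right)}$)
$O = 143$ ($O = \frac{-11 + 24 \cdot 0}{3 \left(-1 + 6 \cdot 0\right)} 39 = \frac{-11 + 0}{3 \left(-1 + 0\right)} 39 = \frac{1}{3} \frac{1}{-1} \left(-11\right) 39 = \frac{1}{3} \left(-1\right) \left(-11\right) 39 = \frac{11}{3} \cdot 39 = 143$)
$O - -7499 = 143 - -7499 = 143 + 7499 = 7642$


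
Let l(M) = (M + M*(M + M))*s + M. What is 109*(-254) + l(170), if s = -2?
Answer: -143456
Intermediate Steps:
l(M) = -M - 4*M² (l(M) = (M + M*(M + M))*(-2) + M = (M + M*(2*M))*(-2) + M = (M + 2*M²)*(-2) + M = (-4*M² - 2*M) + M = -M - 4*M²)
109*(-254) + l(170) = 109*(-254) + 170*(-1 - 4*170) = -27686 + 170*(-1 - 680) = -27686 + 170*(-681) = -27686 - 115770 = -143456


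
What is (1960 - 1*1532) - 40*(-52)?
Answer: 2508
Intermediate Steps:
(1960 - 1*1532) - 40*(-52) = (1960 - 1532) + 2080 = 428 + 2080 = 2508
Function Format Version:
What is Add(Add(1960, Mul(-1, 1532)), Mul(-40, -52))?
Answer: 2508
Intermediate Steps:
Add(Add(1960, Mul(-1, 1532)), Mul(-40, -52)) = Add(Add(1960, -1532), 2080) = Add(428, 2080) = 2508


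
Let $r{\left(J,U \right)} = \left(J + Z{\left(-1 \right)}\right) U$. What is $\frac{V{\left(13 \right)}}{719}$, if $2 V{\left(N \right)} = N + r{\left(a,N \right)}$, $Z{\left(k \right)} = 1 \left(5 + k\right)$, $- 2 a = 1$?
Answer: $\frac{117}{2876} \approx 0.040681$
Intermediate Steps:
$a = - \frac{1}{2}$ ($a = \left(- \frac{1}{2}\right) 1 = - \frac{1}{2} \approx -0.5$)
$Z{\left(k \right)} = 5 + k$
$r{\left(J,U \right)} = U \left(4 + J\right)$ ($r{\left(J,U \right)} = \left(J + \left(5 - 1\right)\right) U = \left(J + 4\right) U = \left(4 + J\right) U = U \left(4 + J\right)$)
$V{\left(N \right)} = \frac{9 N}{4}$ ($V{\left(N \right)} = \frac{N + N \left(4 - \frac{1}{2}\right)}{2} = \frac{N + N \frac{7}{2}}{2} = \frac{N + \frac{7 N}{2}}{2} = \frac{\frac{9}{2} N}{2} = \frac{9 N}{4}$)
$\frac{V{\left(13 \right)}}{719} = \frac{\frac{9}{4} \cdot 13}{719} = \frac{117}{4} \cdot \frac{1}{719} = \frac{117}{2876}$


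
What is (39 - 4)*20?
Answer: 700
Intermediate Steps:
(39 - 4)*20 = 35*20 = 700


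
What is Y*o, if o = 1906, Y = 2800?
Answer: 5336800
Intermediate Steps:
Y*o = 2800*1906 = 5336800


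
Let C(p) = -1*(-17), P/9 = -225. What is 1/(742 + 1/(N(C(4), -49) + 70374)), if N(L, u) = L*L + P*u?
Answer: 169888/126056897 ≈ 0.0013477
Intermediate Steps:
P = -2025 (P = 9*(-225) = -2025)
C(p) = 17
N(L, u) = L**2 - 2025*u (N(L, u) = L*L - 2025*u = L**2 - 2025*u)
1/(742 + 1/(N(C(4), -49) + 70374)) = 1/(742 + 1/((17**2 - 2025*(-49)) + 70374)) = 1/(742 + 1/((289 + 99225) + 70374)) = 1/(742 + 1/(99514 + 70374)) = 1/(742 + 1/169888) = 1/(126056897/169888) = 169888/126056897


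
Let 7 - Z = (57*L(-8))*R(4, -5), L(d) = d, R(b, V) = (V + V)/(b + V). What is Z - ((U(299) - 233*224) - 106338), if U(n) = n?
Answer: 162798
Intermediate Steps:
R(b, V) = 2*V/(V + b) (R(b, V) = (2*V)/(V + b) = 2*V/(V + b))
Z = 4567 (Z = 7 - 57*(-8)*2*(-5)/(-5 + 4) = 7 - (-456)*2*(-5)/(-1) = 7 - (-456)*2*(-5)*(-1) = 7 - (-456)*10 = 7 - 1*(-4560) = 7 + 4560 = 4567)
Z - ((U(299) - 233*224) - 106338) = 4567 - ((299 - 233*224) - 106338) = 4567 - ((299 - 52192) - 106338) = 4567 - (-51893 - 106338) = 4567 - 1*(-158231) = 4567 + 158231 = 162798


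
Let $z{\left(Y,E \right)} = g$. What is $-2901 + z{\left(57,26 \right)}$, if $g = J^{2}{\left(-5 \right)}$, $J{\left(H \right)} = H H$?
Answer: $-2276$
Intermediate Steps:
$J{\left(H \right)} = H^{2}$
$g = 625$ ($g = \left(\left(-5\right)^{2}\right)^{2} = 25^{2} = 625$)
$z{\left(Y,E \right)} = 625$
$-2901 + z{\left(57,26 \right)} = -2901 + 625 = -2276$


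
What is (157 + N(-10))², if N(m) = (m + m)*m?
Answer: 127449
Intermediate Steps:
N(m) = 2*m² (N(m) = (2*m)*m = 2*m²)
(157 + N(-10))² = (157 + 2*(-10)²)² = (157 + 2*100)² = (157 + 200)² = 357² = 127449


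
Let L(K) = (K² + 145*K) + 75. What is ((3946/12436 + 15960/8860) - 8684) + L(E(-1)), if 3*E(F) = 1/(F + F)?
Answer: -427946110537/49582332 ≈ -8631.0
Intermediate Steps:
E(F) = 1/(6*F) (E(F) = 1/(3*(F + F)) = 1/(3*((2*F))) = (1/(2*F))/3 = 1/(6*F))
L(K) = 75 + K² + 145*K
((3946/12436 + 15960/8860) - 8684) + L(E(-1)) = ((3946/12436 + 15960/8860) - 8684) + (75 + ((⅙)/(-1))² + 145*((⅙)/(-1))) = ((3946*(1/12436) + 15960*(1/8860)) - 8684) + (75 + ((⅙)*(-1))² + 145*((⅙)*(-1))) = ((1973/6218 + 798/443) - 8684) + (75 + (-⅙)² + 145*(-⅙)) = (5836003/2754574 - 8684) + (75 + 1/36 - 145/6) = -23914884613/2754574 + 1831/36 = -427946110537/49582332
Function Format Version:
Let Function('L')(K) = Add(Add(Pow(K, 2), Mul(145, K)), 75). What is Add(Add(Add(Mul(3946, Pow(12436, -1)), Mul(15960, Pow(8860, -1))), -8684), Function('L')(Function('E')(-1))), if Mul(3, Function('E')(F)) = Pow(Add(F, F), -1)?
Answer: Rational(-427946110537, 49582332) ≈ -8631.0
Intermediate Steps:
Function('E')(F) = Mul(Rational(1, 6), Pow(F, -1)) (Function('E')(F) = Mul(Rational(1, 3), Pow(Add(F, F), -1)) = Mul(Rational(1, 3), Pow(Mul(2, F), -1)) = Mul(Rational(1, 3), Mul(Rational(1, 2), Pow(F, -1))) = Mul(Rational(1, 6), Pow(F, -1)))
Function('L')(K) = Add(75, Pow(K, 2), Mul(145, K))
Add(Add(Add(Mul(3946, Pow(12436, -1)), Mul(15960, Pow(8860, -1))), -8684), Function('L')(Function('E')(-1))) = Add(Add(Add(Mul(3946, Pow(12436, -1)), Mul(15960, Pow(8860, -1))), -8684), Add(75, Pow(Mul(Rational(1, 6), Pow(-1, -1)), 2), Mul(145, Mul(Rational(1, 6), Pow(-1, -1))))) = Add(Add(Add(Mul(3946, Rational(1, 12436)), Mul(15960, Rational(1, 8860))), -8684), Add(75, Pow(Mul(Rational(1, 6), -1), 2), Mul(145, Mul(Rational(1, 6), -1)))) = Add(Add(Add(Rational(1973, 6218), Rational(798, 443)), -8684), Add(75, Pow(Rational(-1, 6), 2), Mul(145, Rational(-1, 6)))) = Add(Add(Rational(5836003, 2754574), -8684), Add(75, Rational(1, 36), Rational(-145, 6))) = Add(Rational(-23914884613, 2754574), Rational(1831, 36)) = Rational(-427946110537, 49582332)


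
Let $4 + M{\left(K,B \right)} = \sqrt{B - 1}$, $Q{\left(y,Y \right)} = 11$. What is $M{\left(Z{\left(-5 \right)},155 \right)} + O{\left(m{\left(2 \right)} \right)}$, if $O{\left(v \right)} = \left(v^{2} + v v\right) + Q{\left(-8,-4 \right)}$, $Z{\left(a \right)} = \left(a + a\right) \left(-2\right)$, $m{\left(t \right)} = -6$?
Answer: $79 + \sqrt{154} \approx 91.41$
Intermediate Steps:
$Z{\left(a \right)} = - 4 a$ ($Z{\left(a \right)} = 2 a \left(-2\right) = - 4 a$)
$M{\left(K,B \right)} = -4 + \sqrt{-1 + B}$ ($M{\left(K,B \right)} = -4 + \sqrt{B - 1} = -4 + \sqrt{-1 + B}$)
$O{\left(v \right)} = 11 + 2 v^{2}$ ($O{\left(v \right)} = \left(v^{2} + v v\right) + 11 = \left(v^{2} + v^{2}\right) + 11 = 2 v^{2} + 11 = 11 + 2 v^{2}$)
$M{\left(Z{\left(-5 \right)},155 \right)} + O{\left(m{\left(2 \right)} \right)} = \left(-4 + \sqrt{-1 + 155}\right) + \left(11 + 2 \left(-6\right)^{2}\right) = \left(-4 + \sqrt{154}\right) + \left(11 + 2 \cdot 36\right) = \left(-4 + \sqrt{154}\right) + \left(11 + 72\right) = \left(-4 + \sqrt{154}\right) + 83 = 79 + \sqrt{154}$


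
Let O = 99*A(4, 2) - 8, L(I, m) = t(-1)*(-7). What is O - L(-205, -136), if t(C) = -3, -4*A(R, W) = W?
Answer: -157/2 ≈ -78.500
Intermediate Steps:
A(R, W) = -W/4
L(I, m) = 21 (L(I, m) = -3*(-7) = 21)
O = -115/2 (O = 99*(-¼*2) - 8 = 99*(-½) - 8 = -99/2 - 8 = -115/2 ≈ -57.500)
O - L(-205, -136) = -115/2 - 1*21 = -115/2 - 21 = -157/2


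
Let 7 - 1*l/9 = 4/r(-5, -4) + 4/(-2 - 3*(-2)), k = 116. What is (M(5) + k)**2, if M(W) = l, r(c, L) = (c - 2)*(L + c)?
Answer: 1406596/49 ≈ 28706.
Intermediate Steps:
r(c, L) = (-2 + c)*(L + c)
l = 374/7 (l = 63 - 9*(4/((-5)**2 - 2*(-4) - 2*(-5) - 4*(-5)) + 4/(-2 - 3*(-2))) = 63 - 9*(4/(25 + 8 + 10 + 20) + 4/(-2 + 6)) = 63 - 9*(4/63 + 4/4) = 63 - 9*(4*(1/63) + 4*(1/4)) = 63 - 9*(4/63 + 1) = 63 - 9*67/63 = 63 - 67/7 = 374/7 ≈ 53.429)
M(W) = 374/7
(M(5) + k)**2 = (374/7 + 116)**2 = (1186/7)**2 = 1406596/49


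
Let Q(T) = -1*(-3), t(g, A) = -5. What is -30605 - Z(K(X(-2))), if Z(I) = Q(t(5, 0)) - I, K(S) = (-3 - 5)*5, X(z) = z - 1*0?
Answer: -30648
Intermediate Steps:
Q(T) = 3
X(z) = z (X(z) = z + 0 = z)
K(S) = -40 (K(S) = -8*5 = -40)
Z(I) = 3 - I
-30605 - Z(K(X(-2))) = -30605 - (3 - 1*(-40)) = -30605 - (3 + 40) = -30605 - 1*43 = -30605 - 43 = -30648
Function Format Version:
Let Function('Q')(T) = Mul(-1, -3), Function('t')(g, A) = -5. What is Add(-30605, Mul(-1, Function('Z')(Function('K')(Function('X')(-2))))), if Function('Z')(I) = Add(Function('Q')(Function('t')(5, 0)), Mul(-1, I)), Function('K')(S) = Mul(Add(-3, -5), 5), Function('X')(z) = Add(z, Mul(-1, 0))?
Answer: -30648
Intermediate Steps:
Function('Q')(T) = 3
Function('X')(z) = z (Function('X')(z) = Add(z, 0) = z)
Function('K')(S) = -40 (Function('K')(S) = Mul(-8, 5) = -40)
Function('Z')(I) = Add(3, Mul(-1, I))
Add(-30605, Mul(-1, Function('Z')(Function('K')(Function('X')(-2))))) = Add(-30605, Mul(-1, Add(3, Mul(-1, -40)))) = Add(-30605, Mul(-1, Add(3, 40))) = Add(-30605, Mul(-1, 43)) = Add(-30605, -43) = -30648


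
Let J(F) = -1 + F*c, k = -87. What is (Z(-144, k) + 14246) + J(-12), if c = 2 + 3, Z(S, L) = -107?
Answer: 14078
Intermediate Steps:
c = 5
J(F) = -1 + 5*F (J(F) = -1 + F*5 = -1 + 5*F)
(Z(-144, k) + 14246) + J(-12) = (-107 + 14246) + (-1 + 5*(-12)) = 14139 + (-1 - 60) = 14139 - 61 = 14078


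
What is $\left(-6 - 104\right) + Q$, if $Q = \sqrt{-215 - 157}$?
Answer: $-110 + 2 i \sqrt{93} \approx -110.0 + 19.287 i$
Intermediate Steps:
$Q = 2 i \sqrt{93}$ ($Q = \sqrt{-372} = 2 i \sqrt{93} \approx 19.287 i$)
$\left(-6 - 104\right) + Q = \left(-6 - 104\right) + 2 i \sqrt{93} = -110 + 2 i \sqrt{93}$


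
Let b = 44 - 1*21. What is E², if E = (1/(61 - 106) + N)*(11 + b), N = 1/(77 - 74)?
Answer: 226576/2025 ≈ 111.89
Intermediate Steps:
b = 23 (b = 44 - 21 = 23)
N = ⅓ (N = 1/3 = ⅓ ≈ 0.33333)
E = 476/45 (E = (1/(61 - 106) + ⅓)*(11 + 23) = (1/(-45) + ⅓)*34 = (-1/45 + ⅓)*34 = (14/45)*34 = 476/45 ≈ 10.578)
E² = (476/45)² = 226576/2025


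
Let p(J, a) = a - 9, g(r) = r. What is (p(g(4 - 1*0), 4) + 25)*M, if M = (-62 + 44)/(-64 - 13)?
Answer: 360/77 ≈ 4.6753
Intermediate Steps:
M = 18/77 (M = -18/(-77) = -18*(-1/77) = 18/77 ≈ 0.23377)
p(J, a) = -9 + a
(p(g(4 - 1*0), 4) + 25)*M = ((-9 + 4) + 25)*(18/77) = (-5 + 25)*(18/77) = 20*(18/77) = 360/77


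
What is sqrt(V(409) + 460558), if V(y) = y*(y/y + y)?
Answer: 2*sqrt(157062) ≈ 792.62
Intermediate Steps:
V(y) = y*(1 + y)
sqrt(V(409) + 460558) = sqrt(409*(1 + 409) + 460558) = sqrt(409*410 + 460558) = sqrt(167690 + 460558) = sqrt(628248) = 2*sqrt(157062)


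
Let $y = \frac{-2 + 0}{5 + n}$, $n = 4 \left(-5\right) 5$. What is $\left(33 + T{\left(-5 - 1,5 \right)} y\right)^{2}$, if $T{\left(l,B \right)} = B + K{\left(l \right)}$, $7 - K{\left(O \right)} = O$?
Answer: $\frac{10055241}{9025} \approx 1114.2$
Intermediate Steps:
$n = -100$ ($n = \left(-20\right) 5 = -100$)
$K{\left(O \right)} = 7 - O$
$y = \frac{2}{95}$ ($y = \frac{-2 + 0}{5 - 100} = - \frac{2}{-95} = \left(-2\right) \left(- \frac{1}{95}\right) = \frac{2}{95} \approx 0.021053$)
$T{\left(l,B \right)} = 7 + B - l$ ($T{\left(l,B \right)} = B - \left(-7 + l\right) = 7 + B - l$)
$\left(33 + T{\left(-5 - 1,5 \right)} y\right)^{2} = \left(33 + \left(7 + 5 - \left(-5 - 1\right)\right) \frac{2}{95}\right)^{2} = \left(33 + \left(7 + 5 - -6\right) \frac{2}{95}\right)^{2} = \left(33 + \left(7 + 5 + 6\right) \frac{2}{95}\right)^{2} = \left(33 + 18 \cdot \frac{2}{95}\right)^{2} = \left(33 + \frac{36}{95}\right)^{2} = \left(\frac{3171}{95}\right)^{2} = \frac{10055241}{9025}$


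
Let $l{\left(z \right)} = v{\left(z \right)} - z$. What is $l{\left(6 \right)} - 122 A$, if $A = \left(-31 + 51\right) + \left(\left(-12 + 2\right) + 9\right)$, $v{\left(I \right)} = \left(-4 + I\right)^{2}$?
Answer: $-2320$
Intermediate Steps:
$A = 19$ ($A = 20 + \left(-10 + 9\right) = 20 - 1 = 19$)
$l{\left(z \right)} = \left(-4 + z\right)^{2} - z$
$l{\left(6 \right)} - 122 A = \left(\left(-4 + 6\right)^{2} - 6\right) - 2318 = \left(2^{2} - 6\right) - 2318 = \left(4 - 6\right) - 2318 = -2 - 2318 = -2320$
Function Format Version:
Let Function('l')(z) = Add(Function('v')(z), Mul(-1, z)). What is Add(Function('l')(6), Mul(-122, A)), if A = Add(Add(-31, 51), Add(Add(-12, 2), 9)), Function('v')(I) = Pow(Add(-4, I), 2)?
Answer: -2320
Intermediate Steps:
A = 19 (A = Add(20, Add(-10, 9)) = Add(20, -1) = 19)
Function('l')(z) = Add(Pow(Add(-4, z), 2), Mul(-1, z))
Add(Function('l')(6), Mul(-122, A)) = Add(Add(Pow(Add(-4, 6), 2), Mul(-1, 6)), Mul(-122, 19)) = Add(Add(Pow(2, 2), -6), -2318) = Add(Add(4, -6), -2318) = Add(-2, -2318) = -2320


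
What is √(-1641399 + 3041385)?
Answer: 3*√155554 ≈ 1183.2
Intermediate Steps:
√(-1641399 + 3041385) = √1399986 = 3*√155554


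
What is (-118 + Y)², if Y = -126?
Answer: 59536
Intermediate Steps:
(-118 + Y)² = (-118 - 126)² = (-244)² = 59536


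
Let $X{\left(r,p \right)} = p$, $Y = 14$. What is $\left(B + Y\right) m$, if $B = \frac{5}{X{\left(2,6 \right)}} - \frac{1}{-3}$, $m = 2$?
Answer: $\frac{91}{3} \approx 30.333$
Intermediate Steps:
$B = \frac{7}{6}$ ($B = \frac{5}{6} - \frac{1}{-3} = 5 \cdot \frac{1}{6} - - \frac{1}{3} = \frac{5}{6} + \frac{1}{3} = \frac{7}{6} \approx 1.1667$)
$\left(B + Y\right) m = \left(\frac{7}{6} + 14\right) 2 = \frac{91}{6} \cdot 2 = \frac{91}{3}$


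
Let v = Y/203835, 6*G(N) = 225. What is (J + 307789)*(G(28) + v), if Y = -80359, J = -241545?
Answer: 501033413654/203835 ≈ 2.4580e+6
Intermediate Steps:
G(N) = 75/2 (G(N) = (⅙)*225 = 75/2)
v = -80359/203835 ≈ -0.39424
(J + 307789)*(G(28) + v) = (-241545 + 307789)*(75/2 - 80359/203835) = 66244*(15126907/407670) = 501033413654/203835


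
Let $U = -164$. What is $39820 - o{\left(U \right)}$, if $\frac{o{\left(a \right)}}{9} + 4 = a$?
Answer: $41332$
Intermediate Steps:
$o{\left(a \right)} = -36 + 9 a$
$39820 - o{\left(U \right)} = 39820 - \left(-36 + 9 \left(-164\right)\right) = 39820 - \left(-36 - 1476\right) = 39820 - -1512 = 39820 + 1512 = 41332$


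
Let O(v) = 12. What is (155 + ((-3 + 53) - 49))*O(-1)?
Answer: 1872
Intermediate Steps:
(155 + ((-3 + 53) - 49))*O(-1) = (155 + ((-3 + 53) - 49))*12 = (155 + (50 - 49))*12 = (155 + 1)*12 = 156*12 = 1872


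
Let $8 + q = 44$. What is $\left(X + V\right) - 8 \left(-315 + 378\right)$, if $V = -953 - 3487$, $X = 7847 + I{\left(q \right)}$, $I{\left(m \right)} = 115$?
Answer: $3018$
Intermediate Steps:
$q = 36$ ($q = -8 + 44 = 36$)
$X = 7962$ ($X = 7847 + 115 = 7962$)
$V = -4440$
$\left(X + V\right) - 8 \left(-315 + 378\right) = \left(7962 - 4440\right) - 8 \left(-315 + 378\right) = 3522 - 504 = 3018$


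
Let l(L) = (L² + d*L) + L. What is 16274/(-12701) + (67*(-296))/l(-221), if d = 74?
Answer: -29883966/15761941 ≈ -1.8960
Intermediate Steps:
l(L) = L² + 75*L (l(L) = (L² + 74*L) + L = L² + 75*L)
16274/(-12701) + (67*(-296))/l(-221) = 16274/(-12701) + (67*(-296))/((-221*(75 - 221))) = 16274*(-1/12701) - 19832/((-221*(-146))) = -16274/12701 - 19832/32266 = -16274/12701 - 19832*1/32266 = -16274/12701 - 9916/16133 = -29883966/15761941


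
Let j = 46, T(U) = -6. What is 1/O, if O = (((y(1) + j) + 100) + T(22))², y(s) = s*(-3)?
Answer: 1/18769 ≈ 5.3279e-5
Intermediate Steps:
y(s) = -3*s
O = 18769 (O = (((-3*1 + 46) + 100) - 6)² = (((-3 + 46) + 100) - 6)² = ((43 + 100) - 6)² = (143 - 6)² = 137² = 18769)
1/O = 1/18769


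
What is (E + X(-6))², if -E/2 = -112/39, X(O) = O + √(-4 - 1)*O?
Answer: -273680/1521 + 40*I*√5/13 ≈ -179.93 + 6.8802*I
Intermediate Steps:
X(O) = O + I*O*√5 (X(O) = O + √(-5)*O = O + (I*√5)*O = O + I*O*√5)
E = 224/39 (E = -(-224)/39 = -2*(-112/39) = 224/39 ≈ 5.7436)
(E + X(-6))² = (224/39 - 6*(1 + I*√5))² = (224/39 + (-6 - 6*I*√5))² = (-10/39 - 6*I*√5)²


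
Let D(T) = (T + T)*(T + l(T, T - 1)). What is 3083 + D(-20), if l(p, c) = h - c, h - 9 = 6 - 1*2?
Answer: 2523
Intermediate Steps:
h = 13 (h = 9 + (6 - 1*2) = 9 + (6 - 2) = 9 + 4 = 13)
l(p, c) = 13 - c
D(T) = 28*T (D(T) = (T + T)*(T + (13 - (T - 1))) = (2*T)*(T + (13 - (-1 + T))) = (2*T)*(T + (13 + (1 - T))) = (2*T)*(T + (14 - T)) = (2*T)*14 = 28*T)
3083 + D(-20) = 3083 + 28*(-20) = 3083 - 560 = 2523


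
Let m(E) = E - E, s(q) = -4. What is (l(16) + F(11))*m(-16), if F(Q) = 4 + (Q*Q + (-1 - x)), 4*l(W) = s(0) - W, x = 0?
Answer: 0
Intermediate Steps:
m(E) = 0
l(W) = -1 - W/4 (l(W) = (-4 - W)/4 = -1 - W/4)
F(Q) = 3 + Q**2 (F(Q) = 4 + (Q*Q + (-1 - 1*0)) = 4 + (Q**2 + (-1 + 0)) = 4 + (Q**2 - 1) = 4 + (-1 + Q**2) = 3 + Q**2)
(l(16) + F(11))*m(-16) = ((-1 - 1/4*16) + (3 + 11**2))*0 = ((-1 - 4) + (3 + 121))*0 = (-5 + 124)*0 = 119*0 = 0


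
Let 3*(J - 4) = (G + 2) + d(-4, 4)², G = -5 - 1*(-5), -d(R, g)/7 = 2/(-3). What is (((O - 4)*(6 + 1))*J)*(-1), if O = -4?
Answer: 18032/27 ≈ 667.85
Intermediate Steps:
d(R, g) = 14/3 (d(R, g) = -14/(-3) = -14*(-1)/3 = -7*(-⅔) = 14/3)
G = 0 (G = -5 + 5 = 0)
J = 322/27 (J = 4 + ((0 + 2) + (14/3)²)/3 = 4 + (2 + 196/9)/3 = 4 + (⅓)*(214/9) = 4 + 214/27 = 322/27 ≈ 11.926)
(((O - 4)*(6 + 1))*J)*(-1) = (((-4 - 4)*(6 + 1))*(322/27))*(-1) = (-8*7*(322/27))*(-1) = -56*322/27*(-1) = -18032/27*(-1) = 18032/27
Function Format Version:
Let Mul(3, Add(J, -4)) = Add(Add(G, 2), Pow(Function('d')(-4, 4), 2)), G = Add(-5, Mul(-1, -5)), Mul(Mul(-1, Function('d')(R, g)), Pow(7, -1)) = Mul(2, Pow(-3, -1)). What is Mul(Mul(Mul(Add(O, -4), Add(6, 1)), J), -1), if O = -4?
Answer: Rational(18032, 27) ≈ 667.85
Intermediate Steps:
Function('d')(R, g) = Rational(14, 3) (Function('d')(R, g) = Mul(-7, Mul(2, Pow(-3, -1))) = Mul(-7, Mul(2, Rational(-1, 3))) = Mul(-7, Rational(-2, 3)) = Rational(14, 3))
G = 0 (G = Add(-5, 5) = 0)
J = Rational(322, 27) (J = Add(4, Mul(Rational(1, 3), Add(Add(0, 2), Pow(Rational(14, 3), 2)))) = Add(4, Mul(Rational(1, 3), Add(2, Rational(196, 9)))) = Add(4, Mul(Rational(1, 3), Rational(214, 9))) = Add(4, Rational(214, 27)) = Rational(322, 27) ≈ 11.926)
Mul(Mul(Mul(Add(O, -4), Add(6, 1)), J), -1) = Mul(Mul(Mul(Add(-4, -4), Add(6, 1)), Rational(322, 27)), -1) = Mul(Mul(Mul(-8, 7), Rational(322, 27)), -1) = Mul(Mul(-56, Rational(322, 27)), -1) = Mul(Rational(-18032, 27), -1) = Rational(18032, 27)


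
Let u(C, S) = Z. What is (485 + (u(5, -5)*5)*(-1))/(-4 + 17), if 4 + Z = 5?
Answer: 480/13 ≈ 36.923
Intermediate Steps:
Z = 1 (Z = -4 + 5 = 1)
u(C, S) = 1
(485 + (u(5, -5)*5)*(-1))/(-4 + 17) = (485 + (1*5)*(-1))/(-4 + 17) = (485 + 5*(-1))/13 = (485 - 5)*(1/13) = 480*(1/13) = 480/13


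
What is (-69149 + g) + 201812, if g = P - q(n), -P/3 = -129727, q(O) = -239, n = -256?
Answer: 522083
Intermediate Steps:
P = 389181 (P = -3*(-129727) = 389181)
g = 389420 (g = 389181 - 1*(-239) = 389181 + 239 = 389420)
(-69149 + g) + 201812 = (-69149 + 389420) + 201812 = 320271 + 201812 = 522083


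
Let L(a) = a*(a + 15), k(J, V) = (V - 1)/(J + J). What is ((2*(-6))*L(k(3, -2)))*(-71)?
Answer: -6177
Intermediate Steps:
k(J, V) = (-1 + V)/(2*J) (k(J, V) = (-1 + V)/((2*J)) = (-1 + V)*(1/(2*J)) = (-1 + V)/(2*J))
L(a) = a*(15 + a)
((2*(-6))*L(k(3, -2)))*(-71) = ((2*(-6))*(((½)*(-1 - 2)/3)*(15 + (½)*(-1 - 2)/3)))*(-71) = -12*(½)*(⅓)*(-3)*(15 + (½)*(⅓)*(-3))*(-71) = -(-6)*(15 - ½)*(-71) = -(-6)*29/2*(-71) = -12*(-29/4)*(-71) = 87*(-71) = -6177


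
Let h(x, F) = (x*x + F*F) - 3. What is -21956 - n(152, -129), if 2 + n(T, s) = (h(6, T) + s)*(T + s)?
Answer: -551138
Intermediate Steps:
h(x, F) = -3 + F**2 + x**2 (h(x, F) = (x**2 + F**2) - 3 = (F**2 + x**2) - 3 = -3 + F**2 + x**2)
n(T, s) = -2 + (T + s)*(33 + s + T**2) (n(T, s) = -2 + ((-3 + T**2 + 6**2) + s)*(T + s) = -2 + ((-3 + T**2 + 36) + s)*(T + s) = -2 + ((33 + T**2) + s)*(T + s) = -2 + (33 + s + T**2)*(T + s) = -2 + (T + s)*(33 + s + T**2))
-21956 - n(152, -129) = -21956 - (-2 + (-129)**2 + 152*(-129) + 152*(33 + 152**2) - 129*(33 + 152**2)) = -21956 - (-2 + 16641 - 19608 + 152*(33 + 23104) - 129*(33 + 23104)) = -21956 - (-2 + 16641 - 19608 + 152*23137 - 129*23137) = -21956 - (-2 + 16641 - 19608 + 3516824 - 2984673) = -21956 - 1*529182 = -21956 - 529182 = -551138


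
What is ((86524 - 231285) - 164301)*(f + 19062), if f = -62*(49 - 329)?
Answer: -11256656164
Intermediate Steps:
f = 17360 (f = -62*(-280) = 17360)
((86524 - 231285) - 164301)*(f + 19062) = ((86524 - 231285) - 164301)*(17360 + 19062) = (-144761 - 164301)*36422 = -309062*36422 = -11256656164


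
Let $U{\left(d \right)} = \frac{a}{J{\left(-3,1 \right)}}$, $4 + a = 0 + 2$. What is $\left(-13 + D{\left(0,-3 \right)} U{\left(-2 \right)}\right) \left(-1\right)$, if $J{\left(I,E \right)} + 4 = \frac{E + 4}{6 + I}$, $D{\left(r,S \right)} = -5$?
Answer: $\frac{121}{7} \approx 17.286$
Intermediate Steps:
$a = -2$ ($a = -4 + \left(0 + 2\right) = -4 + 2 = -2$)
$J{\left(I,E \right)} = -4 + \frac{4 + E}{6 + I}$ ($J{\left(I,E \right)} = -4 + \frac{E + 4}{6 + I} = -4 + \frac{4 + E}{6 + I}$)
$U{\left(d \right)} = \frac{6}{7}$ ($U{\left(d \right)} = - \frac{2}{\frac{1}{6 - 3} \left(-20 + 1 - -12\right)} = - \frac{2}{\frac{1}{3} \left(-20 + 1 + 12\right)} = - \frac{2}{\frac{1}{3} \left(-7\right)} = - \frac{2}{- \frac{7}{3}} = \left(-2\right) \left(- \frac{3}{7}\right) = \frac{6}{7}$)
$\left(-13 + D{\left(0,-3 \right)} U{\left(-2 \right)}\right) \left(-1\right) = \left(-13 - \frac{30}{7}\right) \left(-1\right) = \left(- \frac{121}{7}\right) \left(-1\right) = \frac{121}{7}$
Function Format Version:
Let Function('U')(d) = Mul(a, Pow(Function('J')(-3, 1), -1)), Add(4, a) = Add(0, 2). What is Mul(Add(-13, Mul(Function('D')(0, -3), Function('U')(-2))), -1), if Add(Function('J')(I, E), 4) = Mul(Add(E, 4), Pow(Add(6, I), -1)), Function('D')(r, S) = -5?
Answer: Rational(121, 7) ≈ 17.286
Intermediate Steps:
a = -2 (a = Add(-4, Add(0, 2)) = Add(-4, 2) = -2)
Function('J')(I, E) = Add(-4, Mul(Pow(Add(6, I), -1), Add(4, E))) (Function('J')(I, E) = Add(-4, Mul(Add(E, 4), Pow(Add(6, I), -1))) = Add(-4, Mul(Add(4, E), Pow(Add(6, I), -1))) = Add(-4, Mul(Pow(Add(6, I), -1), Add(4, E))))
Function('U')(d) = Rational(6, 7) (Function('U')(d) = Mul(-2, Pow(Mul(Pow(Add(6, -3), -1), Add(-20, 1, Mul(-4, -3))), -1)) = Mul(-2, Pow(Mul(Pow(3, -1), Add(-20, 1, 12)), -1)) = Mul(-2, Pow(Mul(Rational(1, 3), -7), -1)) = Mul(-2, Pow(Rational(-7, 3), -1)) = Mul(-2, Rational(-3, 7)) = Rational(6, 7))
Mul(Add(-13, Mul(Function('D')(0, -3), Function('U')(-2))), -1) = Mul(Add(-13, Mul(-5, Rational(6, 7))), -1) = Mul(Add(-13, Rational(-30, 7)), -1) = Mul(Rational(-121, 7), -1) = Rational(121, 7)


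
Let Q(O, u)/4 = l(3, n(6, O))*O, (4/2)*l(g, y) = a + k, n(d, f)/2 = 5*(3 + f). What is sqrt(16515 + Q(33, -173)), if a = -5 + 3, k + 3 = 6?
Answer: sqrt(16581) ≈ 128.77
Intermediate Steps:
k = 3 (k = -3 + 6 = 3)
a = -2
n(d, f) = 30 + 10*f (n(d, f) = 2*(5*(3 + f)) = 2*(15 + 5*f) = 30 + 10*f)
l(g, y) = 1/2 (l(g, y) = (-2 + 3)/2 = (1/2)*1 = 1/2)
Q(O, u) = 2*O (Q(O, u) = 4*(O/2) = 2*O)
sqrt(16515 + Q(33, -173)) = sqrt(16515 + 2*33) = sqrt(16515 + 66) = sqrt(16581)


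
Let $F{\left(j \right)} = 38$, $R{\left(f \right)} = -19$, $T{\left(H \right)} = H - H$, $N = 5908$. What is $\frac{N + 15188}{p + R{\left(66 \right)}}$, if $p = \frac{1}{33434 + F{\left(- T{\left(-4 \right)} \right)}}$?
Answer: $- \frac{78458368}{70663} \approx -1110.3$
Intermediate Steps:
$T{\left(H \right)} = 0$
$p = \frac{1}{33472}$ ($p = \frac{1}{33434 + 38} = \frac{1}{33472} \approx 2.9876 \cdot 10^{-5}$)
$\frac{N + 15188}{p + R{\left(66 \right)}} = \frac{5908 + 15188}{\frac{1}{33472} - 19} = \frac{21096}{- \frac{635967}{33472}} = 21096 \left(- \frac{33472}{635967}\right) = - \frac{78458368}{70663}$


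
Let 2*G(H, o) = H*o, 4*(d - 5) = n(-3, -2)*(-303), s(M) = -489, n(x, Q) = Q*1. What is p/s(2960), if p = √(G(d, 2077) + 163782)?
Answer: -√1305229/978 ≈ -1.1682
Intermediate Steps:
n(x, Q) = Q
d = 313/2 (d = 5 + (-2*(-303))/4 = 5 + (¼)*606 = 5 + 303/2 = 313/2 ≈ 156.50)
G(H, o) = H*o/2 (G(H, o) = (H*o)/2 = H*o/2)
p = √1305229/2 (p = √((½)*(313/2)*2077 + 163782) = √(650101/4 + 163782) = √(1305229/4) = √1305229/2 ≈ 571.23)
p/s(2960) = (√1305229/2)/(-489) = (√1305229/2)*(-1/489) = -√1305229/978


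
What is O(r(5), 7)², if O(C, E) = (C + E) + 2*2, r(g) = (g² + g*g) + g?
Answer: 4356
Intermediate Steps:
r(g) = g + 2*g² (r(g) = (g² + g²) + g = 2*g² + g = g + 2*g²)
O(C, E) = 4 + C + E (O(C, E) = (C + E) + 4 = 4 + C + E)
O(r(5), 7)² = (4 + 5*(1 + 2*5) + 7)² = (4 + 5*(1 + 10) + 7)² = (4 + 5*11 + 7)² = (4 + 55 + 7)² = 66² = 4356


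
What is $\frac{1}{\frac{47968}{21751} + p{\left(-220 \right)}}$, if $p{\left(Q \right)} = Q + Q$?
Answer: $- \frac{21751}{9522472} \approx -0.0022842$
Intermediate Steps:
$p{\left(Q \right)} = 2 Q$
$\frac{1}{\frac{47968}{21751} + p{\left(-220 \right)}} = \frac{1}{\frac{47968}{21751} + 2 \left(-220\right)} = \frac{1}{47968 \cdot \frac{1}{21751} - 440} = \frac{1}{\frac{47968}{21751} - 440} = \frac{1}{- \frac{9522472}{21751}} = - \frac{21751}{9522472}$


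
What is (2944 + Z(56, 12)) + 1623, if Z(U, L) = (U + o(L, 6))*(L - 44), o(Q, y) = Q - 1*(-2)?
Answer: 2327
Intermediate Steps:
o(Q, y) = 2 + Q (o(Q, y) = Q + 2 = 2 + Q)
Z(U, L) = (-44 + L)*(2 + L + U) (Z(U, L) = (U + (2 + L))*(L - 44) = (2 + L + U)*(-44 + L) = (-44 + L)*(2 + L + U))
(2944 + Z(56, 12)) + 1623 = (2944 + (-88 + 12**2 - 44*56 - 42*12 + 12*56)) + 1623 = (2944 + (-88 + 144 - 2464 - 504 + 672)) + 1623 = (2944 - 2240) + 1623 = 704 + 1623 = 2327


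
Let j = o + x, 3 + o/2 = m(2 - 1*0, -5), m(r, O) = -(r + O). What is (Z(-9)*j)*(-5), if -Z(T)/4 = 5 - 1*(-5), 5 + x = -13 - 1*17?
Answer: -7000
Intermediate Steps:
x = -35 (x = -5 + (-13 - 1*17) = -5 + (-13 - 17) = -5 - 30 = -35)
m(r, O) = -O - r (m(r, O) = -(O + r) = -O - r)
o = 0 (o = -6 + 2*(-1*(-5) - (2 - 1*0)) = -6 + 2*(5 - (2 + 0)) = -6 + 2*(5 - 1*2) = -6 + 2*(5 - 2) = -6 + 2*3 = -6 + 6 = 0)
j = -35 (j = 0 - 35 = -35)
Z(T) = -40 (Z(T) = -4*(5 - 1*(-5)) = -4*(5 + 5) = -4*10 = -40)
(Z(-9)*j)*(-5) = -40*(-35)*(-5) = 1400*(-5) = -7000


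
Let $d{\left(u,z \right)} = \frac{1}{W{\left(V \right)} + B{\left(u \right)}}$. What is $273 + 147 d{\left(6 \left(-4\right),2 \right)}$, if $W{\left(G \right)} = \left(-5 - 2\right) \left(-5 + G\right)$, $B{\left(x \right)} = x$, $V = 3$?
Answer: $\frac{2583}{10} \approx 258.3$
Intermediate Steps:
$W{\left(G \right)} = 35 - 7 G$ ($W{\left(G \right)} = - 7 \left(-5 + G\right) = 35 - 7 G$)
$d{\left(u,z \right)} = \frac{1}{14 + u}$ ($d{\left(u,z \right)} = \frac{1}{\left(35 - 21\right) + u} = \frac{1}{14 + u}$)
$273 + 147 d{\left(6 \left(-4\right),2 \right)} = 273 + \frac{147}{14 + 6 \left(-4\right)} = 273 + \frac{147}{14 - 24} = 273 + \frac{147}{-10} = 273 + 147 \left(- \frac{1}{10}\right) = 273 - \frac{147}{10} = \frac{2583}{10}$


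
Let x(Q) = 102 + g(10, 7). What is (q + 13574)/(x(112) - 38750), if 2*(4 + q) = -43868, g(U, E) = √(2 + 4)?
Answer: 161625936/746833949 + 4182*√6/746833949 ≈ 0.21643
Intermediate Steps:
g(U, E) = √6
q = -21938 (q = -4 + (½)*(-43868) = -4 - 21934 = -21938)
x(Q) = 102 + √6
(q + 13574)/(x(112) - 38750) = (-21938 + 13574)/((102 + √6) - 38750) = -8364/(-38648 + √6)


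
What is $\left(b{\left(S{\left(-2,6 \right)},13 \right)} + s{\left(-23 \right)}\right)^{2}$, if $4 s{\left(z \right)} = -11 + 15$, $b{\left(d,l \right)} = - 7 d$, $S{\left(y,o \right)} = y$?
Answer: $225$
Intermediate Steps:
$s{\left(z \right)} = 1$ ($s{\left(z \right)} = \frac{-11 + 15}{4} = \frac{1}{4} \cdot 4 = 1$)
$\left(b{\left(S{\left(-2,6 \right)},13 \right)} + s{\left(-23 \right)}\right)^{2} = \left(\left(-7\right) \left(-2\right) + 1\right)^{2} = \left(14 + 1\right)^{2} = 15^{2} = 225$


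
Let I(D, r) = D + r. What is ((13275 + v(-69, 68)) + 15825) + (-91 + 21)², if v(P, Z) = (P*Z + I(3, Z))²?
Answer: 21387641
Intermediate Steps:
v(P, Z) = (3 + Z + P*Z)² (v(P, Z) = (P*Z + (3 + Z))² = (3 + Z + P*Z)²)
((13275 + v(-69, 68)) + 15825) + (-91 + 21)² = ((13275 + (3 + 68 - 69*68)²) + 15825) + (-91 + 21)² = ((13275 + (3 + 68 - 4692)²) + 15825) + (-70)² = ((13275 + (-4621)²) + 15825) + 4900 = ((13275 + 21353641) + 15825) + 4900 = (21366916 + 15825) + 4900 = 21382741 + 4900 = 21387641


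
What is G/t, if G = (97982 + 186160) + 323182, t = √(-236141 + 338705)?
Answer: 303662*√2849/8547 ≈ 1896.4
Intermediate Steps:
t = 6*√2849 (t = √102564 = 6*√2849 ≈ 320.26)
G = 607324 (G = 284142 + 323182 = 607324)
G/t = 607324/((6*√2849)) = 607324*(√2849/17094) = 303662*√2849/8547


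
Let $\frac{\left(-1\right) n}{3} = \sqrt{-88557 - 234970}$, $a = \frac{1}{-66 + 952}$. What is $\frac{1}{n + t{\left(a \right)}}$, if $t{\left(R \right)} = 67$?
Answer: $\frac{67}{2916232} + \frac{3 i \sqrt{323527}}{2916232} \approx 2.2975 \cdot 10^{-5} + 0.00058513 i$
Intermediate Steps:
$a = \frac{1}{886} \approx 0.0011287$
$n = - 3 i \sqrt{323527}$ ($n = - 3 \sqrt{-88557 - 234970} = - 3 \sqrt{-323527} = - 3 i \sqrt{323527} \approx - 1706.4 i$)
$\frac{1}{n + t{\left(a \right)}} = \frac{1}{- 3 i \sqrt{323527} + 67} = \frac{1}{67 - 3 i \sqrt{323527}}$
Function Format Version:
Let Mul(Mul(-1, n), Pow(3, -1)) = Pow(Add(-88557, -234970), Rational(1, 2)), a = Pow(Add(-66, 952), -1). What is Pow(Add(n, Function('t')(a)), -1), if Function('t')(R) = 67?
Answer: Add(Rational(67, 2916232), Mul(Rational(3, 2916232), I, Pow(323527, Rational(1, 2)))) ≈ Add(2.2975e-5, Mul(0.00058513, I))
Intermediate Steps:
a = Rational(1, 886) (a = Pow(886, -1) = Rational(1, 886) ≈ 0.0011287)
n = Mul(-3, I, Pow(323527, Rational(1, 2))) (n = Mul(-3, Pow(Add(-88557, -234970), Rational(1, 2))) = Mul(-3, Pow(-323527, Rational(1, 2))) = Mul(-3, Mul(I, Pow(323527, Rational(1, 2)))) = Mul(-3, I, Pow(323527, Rational(1, 2))) ≈ Mul(-1706.4, I))
Pow(Add(n, Function('t')(a)), -1) = Pow(Add(Mul(-3, I, Pow(323527, Rational(1, 2))), 67), -1) = Pow(Add(67, Mul(-3, I, Pow(323527, Rational(1, 2)))), -1)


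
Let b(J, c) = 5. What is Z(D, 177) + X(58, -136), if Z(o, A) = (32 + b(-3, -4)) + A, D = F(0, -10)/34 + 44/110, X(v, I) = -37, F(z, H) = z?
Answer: 177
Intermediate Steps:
D = ⅖ (D = 0/34 + 44/110 = 0*(1/34) + 44*(1/110) = 0 + ⅖ = ⅖ ≈ 0.40000)
Z(o, A) = 37 + A (Z(o, A) = (32 + 5) + A = 37 + A)
Z(D, 177) + X(58, -136) = (37 + 177) - 37 = 214 - 37 = 177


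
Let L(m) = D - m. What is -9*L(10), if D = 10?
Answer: 0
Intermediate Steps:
L(m) = 10 - m
-9*L(10) = -9*(10 - 1*10) = -9*(10 - 10) = -9*0 = 0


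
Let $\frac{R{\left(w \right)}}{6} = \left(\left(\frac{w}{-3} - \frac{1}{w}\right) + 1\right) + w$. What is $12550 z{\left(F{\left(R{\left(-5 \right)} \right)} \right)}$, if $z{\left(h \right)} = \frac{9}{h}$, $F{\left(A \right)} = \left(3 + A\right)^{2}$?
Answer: $\frac{2823750}{2401} \approx 1176.1$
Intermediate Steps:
$R{\left(w \right)} = 6 - \frac{6}{w} + 4 w$ ($R{\left(w \right)} = 6 \left(\left(\left(\frac{w}{-3} - \frac{1}{w}\right) + 1\right) + w\right) = 6 \left(\left(\left(w \left(- \frac{1}{3}\right) - \frac{1}{w}\right) + 1\right) + w\right) = 6 \left(\left(\left(- \frac{w}{3} - \frac{1}{w}\right) + 1\right) + w\right) = 6 \left(\left(\left(- \frac{1}{w} - \frac{w}{3}\right) + 1\right) + w\right) = 6 \left(\left(1 - \frac{1}{w} - \frac{w}{3}\right) + w\right) = 6 \left(1 - \frac{1}{w} + \frac{2 w}{3}\right) = 6 - \frac{6}{w} + 4 w$)
$12550 z{\left(F{\left(R{\left(-5 \right)} \right)} \right)} = 12550 \frac{9}{\left(3 + \left(6 - \frac{6}{-5} + 4 \left(-5\right)\right)\right)^{2}} = 12550 \frac{9}{\left(3 - \frac{64}{5}\right)^{2}} = 12550 \frac{9}{\left(- \frac{49}{5}\right)^{2}} = 12550 \frac{9}{\frac{2401}{25}} = 12550 \cdot 9 \cdot \frac{25}{2401} = 12550 \cdot \frac{225}{2401} = \frac{2823750}{2401}$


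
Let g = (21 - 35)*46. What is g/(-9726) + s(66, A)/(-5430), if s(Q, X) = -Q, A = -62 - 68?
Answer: 344903/4401015 ≈ 0.078369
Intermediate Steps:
A = -130
g = -644 (g = -14*46 = -644)
g/(-9726) + s(66, A)/(-5430) = -644/(-9726) - 1*66/(-5430) = -644*(-1/9726) - 66*(-1/5430) = 322/4863 + 11/905 = 344903/4401015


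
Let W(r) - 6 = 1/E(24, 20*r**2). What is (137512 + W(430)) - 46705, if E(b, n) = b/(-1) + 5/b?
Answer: 51854199/571 ≈ 90813.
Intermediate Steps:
E(b, n) = -b + 5/b (E(b, n) = b*(-1) + 5/b = -b + 5/b)
W(r) = 3402/571 (W(r) = 6 + 1/(-1*24 + 5/24) = 6 + 1/(-24 + 5*(1/24)) = 6 + 1/(-24 + 5/24) = 6 + 1/(-571/24) = 6 - 24/571 = 3402/571)
(137512 + W(430)) - 46705 = (137512 + 3402/571) - 46705 = 78522754/571 - 46705 = 51854199/571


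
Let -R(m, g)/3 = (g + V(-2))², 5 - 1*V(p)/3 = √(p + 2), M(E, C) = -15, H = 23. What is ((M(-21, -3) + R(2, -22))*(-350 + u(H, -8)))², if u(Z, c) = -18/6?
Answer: 3270238596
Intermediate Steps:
V(p) = 15 - 3*√(2 + p) (V(p) = 15 - 3*√(p + 2) = 15 - 3*√(2 + p))
R(m, g) = -3*(15 + g)² (R(m, g) = -3*(g + (15 - 3*√(2 - 2)))² = -3*(g + (15 - 3*√0))² = -3*(g + (15 - 3*0))² = -3*(g + (15 + 0))² = -3*(g + 15)² = -3*(15 + g)²)
u(Z, c) = -3 (u(Z, c) = -18*⅙ = -3)
((M(-21, -3) + R(2, -22))*(-350 + u(H, -8)))² = ((-15 - 3*(15 - 22)²)*(-350 - 3))² = ((-15 - 3*(-7)²)*(-353))² = ((-15 - 3*49)*(-353))² = ((-15 - 147)*(-353))² = (-162*(-353))² = 57186² = 3270238596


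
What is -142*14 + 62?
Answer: -1926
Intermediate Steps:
-142*14 + 62 = -1988 + 62 = -1926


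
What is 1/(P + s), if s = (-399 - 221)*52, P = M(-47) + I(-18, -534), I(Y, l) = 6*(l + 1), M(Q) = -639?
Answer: -1/36077 ≈ -2.7718e-5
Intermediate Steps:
I(Y, l) = 6 + 6*l (I(Y, l) = 6*(1 + l) = 6 + 6*l)
P = -3837 (P = -639 + (6 + 6*(-534)) = -639 + (6 - 3204) = -639 - 3198 = -3837)
s = -32240 (s = -620*52 = -32240)
1/(P + s) = 1/(-3837 - 32240) = 1/(-36077) = -1/36077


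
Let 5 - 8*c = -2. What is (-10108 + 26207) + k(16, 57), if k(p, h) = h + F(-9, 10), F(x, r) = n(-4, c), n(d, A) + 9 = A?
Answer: 129183/8 ≈ 16148.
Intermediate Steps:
c = 7/8 (c = 5/8 - 1/8*(-2) = 5/8 + 1/4 = 7/8 ≈ 0.87500)
n(d, A) = -9 + A
F(x, r) = -65/8 (F(x, r) = -9 + 7/8 = -65/8)
k(p, h) = -65/8 + h (k(p, h) = h - 65/8 = -65/8 + h)
(-10108 + 26207) + k(16, 57) = (-10108 + 26207) + (-65/8 + 57) = 16099 + 391/8 = 129183/8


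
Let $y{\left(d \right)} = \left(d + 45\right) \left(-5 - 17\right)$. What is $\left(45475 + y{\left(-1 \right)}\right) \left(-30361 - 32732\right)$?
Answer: $-2808080151$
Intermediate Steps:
$y{\left(d \right)} = -990 - 22 d$ ($y{\left(d \right)} = \left(45 + d\right) \left(-22\right) = -990 - 22 d$)
$\left(45475 + y{\left(-1 \right)}\right) \left(-30361 - 32732\right) = \left(45475 - 968\right) \left(-30361 - 32732\right) = \left(45475 + \left(-990 + 22\right)\right) \left(-63093\right) = \left(45475 - 968\right) \left(-63093\right) = 44507 \left(-63093\right) = -2808080151$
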